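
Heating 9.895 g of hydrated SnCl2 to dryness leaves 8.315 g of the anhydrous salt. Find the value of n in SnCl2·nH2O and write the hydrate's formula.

Mass of water lost = 9.895 − 8.315 = 1.58 g → 1.58 / 18.02 = 0.08768 mol H2O
Molar mass of SnCl2 = 189.61 g/mol → mol SnCl2 = 8.315 / 189.61 = 0.04385
n = 0.08768 / 0.04385 = 2.00 ≈ 2 → SnCl2·2H2O

SnCl2·2H2O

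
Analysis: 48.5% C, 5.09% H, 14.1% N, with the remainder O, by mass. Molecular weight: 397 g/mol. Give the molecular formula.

Assume 100 g: 48.5 g C, 5.09 g H, 14.1 g N, 32.31 g O.
C: 48.5 g ÷ 12.01 g/mol = 4.038 mol
H: 5.09 g ÷ 1.008 g/mol = 5.05 mol
N: 14.1 g ÷ 14.01 g/mol = 1.006 mol
O: 32.31 g ÷ 16.00 g/mol = 2.019 mol
Divide by the smallest (1.006 mol N): C 4.013, H 5.017, N 1.000, O 2.006
≈ 4:5:1:2 → C4H5NO2
Empirical-formula mass = 99.09 g/mol
n = 397 / 99.09 = 4.01 ≈ 4
Molecular formula = (C4H5NO2)×4 = C16H20N4O8

C16H20N4O8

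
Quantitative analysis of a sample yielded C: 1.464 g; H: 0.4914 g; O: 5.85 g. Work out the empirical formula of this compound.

C: 1.464 g ÷ 12.01 g/mol = 0.1219 mol
H: 0.4914 g ÷ 1.008 g/mol = 0.4875 mol
O: 5.85 g ÷ 16.00 g/mol = 0.3656 mol
Ratios (÷ 0.1219): C 1.000, H 3.999, O 2.999
≈ 1:4:3 → CH4O3

CH4O3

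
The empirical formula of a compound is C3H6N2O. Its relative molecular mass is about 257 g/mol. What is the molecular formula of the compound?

Empirical-formula mass = 86.10 g/mol
n = 257 / 86.10 = 2.98 ≈ 3
Molecular formula = (C3H6N2O)3 = C9H18N6O3

C9H18N6O3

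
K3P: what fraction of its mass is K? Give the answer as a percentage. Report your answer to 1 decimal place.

79.1%

Molar mass = 3(39.10) + 1(30.97) = 148.270 g/mol
Mass of K per mole = 3 × 39.10 = 117.300 g
% K = 117.300 / 148.270 × 100 = 79.1%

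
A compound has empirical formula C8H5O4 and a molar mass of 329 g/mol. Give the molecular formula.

Empirical-formula mass = 165.12 g/mol
n = 329 / 165.12 = 1.99 ≈ 2
Molecular formula = (C8H5O4)2 = C16H10O8

C16H10O8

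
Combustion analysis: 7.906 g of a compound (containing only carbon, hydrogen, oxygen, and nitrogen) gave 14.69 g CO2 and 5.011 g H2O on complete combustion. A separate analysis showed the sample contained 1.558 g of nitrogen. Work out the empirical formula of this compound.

mol C = 14.69 / 44.01 = 0.3338; mass C = 0.3338 × 12.01 = 4.009 g
mol H = 2 × (5.011 / 18.02) = 0.5562; mass H = 0.5562 × 1.008 = 0.5606 g
mol N = 1.558 / 14.01 = 0.1112
mass O = 7.906 − (6.127) = 1.779 g → mol O = 0.1112
Divide by the smallest (0.1112 mol O): C 3.003, H 5.003, N 1.000, O 1.000
Ratio ≈ 3:5:1:1, so the empirical formula is C3H5NO

C3H5NO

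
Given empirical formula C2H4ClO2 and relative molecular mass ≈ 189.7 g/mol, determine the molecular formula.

C4H8Cl2O4

Empirical-formula mass = 95.50 g/mol
n = 189.7 / 95.50 = 1.99 ≈ 2
Molecular formula = (C2H4ClO2)2 = C4H8Cl2O4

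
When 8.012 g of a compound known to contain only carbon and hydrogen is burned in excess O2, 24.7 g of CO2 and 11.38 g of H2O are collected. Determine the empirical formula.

C4H9

mol C = 24.7 / 44.01 = 0.5612; mass C = 0.5612 × 12.01 = 6.740 g
mol H = 2 × (11.38 / 18.02) = 1.263; mass H = 1.263 × 1.008 = 1.273 g
Smallest is C at 0.5612 mol; normalising gives C 1.000, H 2.250
×4: C 4.00, H 9.00 → C4H9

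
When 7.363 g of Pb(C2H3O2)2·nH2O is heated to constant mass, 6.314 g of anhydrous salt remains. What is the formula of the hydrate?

Pb(C2H3O2)2·3H2O

Mass of water lost = 7.363 − 6.314 = 1.049 g → 1.049 / 18.02 = 0.05821 mol H2O
Molar mass of Pb(C2H3O2)2 = 325.29 g/mol → mol Pb(C2H3O2)2 = 6.314 / 325.29 = 0.01941
n = 0.05821 / 0.01941 = 3.00 ≈ 3 → Pb(C2H3O2)2·3H2O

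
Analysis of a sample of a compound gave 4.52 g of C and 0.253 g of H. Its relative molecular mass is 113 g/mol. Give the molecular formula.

C9H6

n(C) = 4.52/12.01 = 0.3764, n(H) = 0.253/1.008 = 0.251
Ratios (÷ 0.251): C 1.499, H 1.000
Scaling by 2: C 3.00, H 2.00 → C3H2
Empirical-formula mass = 38.05 g/mol
n = 113 / 38.05 = 2.97 ≈ 3
Molecular formula = (C3H2)×3 = C9H6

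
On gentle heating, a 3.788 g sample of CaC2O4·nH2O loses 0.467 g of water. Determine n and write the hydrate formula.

CaC2O4·H2O

Mass of anhydrous CaC2O4 = 3.788 − 0.467 = 3.321 g
mol H2O = 0.467 / 18.02 = 0.02592
Molar mass of CaC2O4 = 128.10 g/mol → mol CaC2O4 = 3.321 / 128.10 = 0.02593
n = 0.02592 / 0.02593 = 1.00 ≈ 1 → CaC2O4·H2O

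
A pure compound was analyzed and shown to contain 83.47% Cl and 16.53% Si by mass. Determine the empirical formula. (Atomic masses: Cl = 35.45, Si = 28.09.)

Cl4Si

Assume 100 g: 83.47 g Cl, 16.53 g Si.
Cl: 83.47 g ÷ 35.45 g/mol = 2.355 mol
Si: 16.53 g ÷ 28.09 g/mol = 0.5885 mol
Divide by the smallest (0.5885 mol Si): Cl 4.001, Si 1.000
→ Cl4Si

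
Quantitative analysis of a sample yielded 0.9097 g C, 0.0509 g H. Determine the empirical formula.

C3H2

C: 0.9097 g ÷ 12.01 g/mol = 0.07575 mol
H: 0.0509 g ÷ 1.008 g/mol = 0.0505 mol
Smallest is H at 0.0505 mol; normalising gives C 1.500, H 1.000
×2: C 3.00, H 2.00 → C3H2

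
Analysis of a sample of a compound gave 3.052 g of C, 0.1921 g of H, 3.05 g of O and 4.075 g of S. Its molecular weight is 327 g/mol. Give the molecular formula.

C8H6O6S4

C: 3.052 g ÷ 12.01 g/mol = 0.2541 mol
H: 0.1921 g ÷ 1.008 g/mol = 0.1906 mol
O: 3.05 g ÷ 16.00 g/mol = 0.1906 mol
S: 4.075 g ÷ 32.07 g/mol = 0.1271 mol
Divide by the smallest (0.1271 mol S): C 2.000, H 1.500, O 1.500, S 1.000
Scaling by 2: C 4.00, H 3.00, O 3.00, S 2.00 → C4H3O3S2
Empirical-formula mass = 163.20 g/mol
n = 327 / 163.20 = 2.00 ≈ 2
Molecular formula = (C4H3O3S2)×2 = C8H6O6S4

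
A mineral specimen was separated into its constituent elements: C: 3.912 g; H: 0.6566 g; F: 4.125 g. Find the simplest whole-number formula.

Moles — C: 3.912 / 12.01 = 0.3257 mol; H: 0.6566 / 1.008 = 0.6514 mol; F: 4.125 / 19.00 = 0.2171 mol
Smallest is F at 0.2171 mol; normalising gives C 1.500, H 3.000, F 1.000
Scaling by 2: C 3.00, H 6.00, F 2.00 → C3H6F2

C3H6F2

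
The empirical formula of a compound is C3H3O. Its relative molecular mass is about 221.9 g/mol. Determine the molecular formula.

C12H12O4

Empirical-formula mass = 55.05 g/mol
n = 221.9 / 55.05 = 4.03 ≈ 4
Molecular formula = (C3H3O)4 = C12H12O4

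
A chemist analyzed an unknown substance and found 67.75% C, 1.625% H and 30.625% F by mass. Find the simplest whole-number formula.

C7H2F2

Assume 100 g: 67.75 g C, 1.625 g H, 30.625 g F.
n(C) = 67.75/12.01 = 5.641, n(H) = 1.625/1.008 = 1.612, n(F) = 30.625/19.00 = 1.612
Smallest is F at 1.612 mol; normalising gives C 3.500, H 1.000, F 1.000
×2: C 7.00, H 2.00, F 2.00 → C7H2F2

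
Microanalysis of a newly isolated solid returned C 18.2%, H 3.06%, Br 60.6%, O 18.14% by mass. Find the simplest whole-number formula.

Assume 100 g: 18.2 g C, 3.06 g H, 60.6 g Br, 18.14 g O.
Moles — C: 18.2 / 12.01 = 1.515 mol; H: 3.06 / 1.008 = 3.036 mol; Br: 60.6 / 79.90 = 0.7584 mol; O: 18.14 / 16.00 = 1.134 mol
Ratios (÷ 0.7584): C 1.998, H 4.003, Br 1.000, O 1.495
×2: C 4.00, H 8.01, Br 2.00, O 2.99 → C4H8Br2O3

C4H8Br2O3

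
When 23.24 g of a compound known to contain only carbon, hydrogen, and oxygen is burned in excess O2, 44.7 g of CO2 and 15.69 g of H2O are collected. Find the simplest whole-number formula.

C7H12O4

mol C = 44.7 / 44.01 = 1.016; mass C = 1.016 × 12.01 = 12.20 g
mol H = 2 × (15.69 / 18.02) = 1.741; mass H = 1.741 × 1.008 = 1.755 g
mass O = 23.24 − (13.95) = 9.286 g → mol O = 0.5804
Ratios (÷ 0.5804): C 1.750, H 3.000, O 1.000
×4: C 7.00, H 12.00, O 4.00 → C7H12O4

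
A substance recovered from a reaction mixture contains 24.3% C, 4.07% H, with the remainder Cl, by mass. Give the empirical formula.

CH2Cl

Assume 100 g: 24.3 g C, 4.07 g H, 71.63 g Cl.
Moles — C: 24.3 / 12.01 = 2.023 mol; H: 4.07 / 1.008 = 4.038 mol; Cl: 71.63 / 35.45 = 2.021 mol
Ratios (÷ 2.021): C 1.001, H 1.998, Cl 1.000
Ratio ≈ 1:2:1, so the empirical formula is CH2Cl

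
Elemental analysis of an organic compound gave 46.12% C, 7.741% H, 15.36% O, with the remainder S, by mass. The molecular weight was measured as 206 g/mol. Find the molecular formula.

Assume 100 g: 46.12 g C, 7.741 g H, 15.36 g O, 30.779 g S.
n(C) = 46.12/12.01 = 3.84, n(H) = 7.741/1.008 = 7.68, n(O) = 15.36/16.00 = 0.96, n(S) = 30.779/32.07 = 0.9597
Smallest is S at 0.9597 mol; normalising gives C 4.001, H 8.002, O 1.000, S 1.000
Ratio ≈ 4:8:1:1, so the empirical formula is C4H8OS
Empirical-formula mass = 104.17 g/mol
n = 206 / 104.17 = 1.98 ≈ 2
Molecular formula = (C4H8OS)×2 = C8H16O2S2

C8H16O2S2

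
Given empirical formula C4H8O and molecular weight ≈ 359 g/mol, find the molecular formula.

Empirical-formula mass = 72.10 g/mol
n = 359 / 72.10 = 4.98 ≈ 5
Molecular formula = (C4H8O)5 = C20H40O5

C20H40O5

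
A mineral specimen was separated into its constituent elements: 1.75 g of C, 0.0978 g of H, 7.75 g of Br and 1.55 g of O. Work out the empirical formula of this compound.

n(C) = 1.75/12.01 = 0.1457, n(H) = 0.0978/1.008 = 0.09702, n(Br) = 7.75/79.90 = 0.097, n(O) = 1.55/16.00 = 0.09688
Ratios (÷ 0.09688): C 1.504, H 1.002, Br 1.001, O 1.000
Multiply by 2: C 3.01, H 2.00, Br 2.00, O 2.00 → C3H2Br2O2

C3H2Br2O2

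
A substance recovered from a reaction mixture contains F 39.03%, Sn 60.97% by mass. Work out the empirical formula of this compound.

Assume 100 g: 39.03 g F, 60.97 g Sn.
Moles — F: 39.03 / 19.00 = 2.054 mol; Sn: 60.97 / 118.71 = 0.5136 mol
Ratios (÷ 0.5136): F 4.000, Sn 1.000
Ratio ≈ 4:1, so the empirical formula is F4Sn

F4Sn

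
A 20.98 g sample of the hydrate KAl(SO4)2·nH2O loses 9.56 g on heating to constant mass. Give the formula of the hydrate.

Mass of anhydrous KAl(SO4)2 = 20.98 − 9.56 = 11.42 g
mol H2O = 9.56 / 18.02 = 0.5305
Molar mass of KAl(SO4)2 = 258.22 g/mol → mol KAl(SO4)2 = 11.42 / 258.22 = 0.04423
n = 0.5305 / 0.04423 = 12.00 ≈ 12 → KAl(SO4)2·12H2O

KAl(SO4)2·12H2O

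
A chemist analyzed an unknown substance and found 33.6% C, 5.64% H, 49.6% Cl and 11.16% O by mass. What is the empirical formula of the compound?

C4H8Cl2O

Assume 100 g: 33.6 g C, 5.64 g H, 49.6 g Cl, 11.16 g O.
n(C) = 33.6/12.01 = 2.798, n(H) = 5.64/1.008 = 5.595, n(Cl) = 49.6/35.45 = 1.399, n(O) = 11.16/16.00 = 0.6975
Ratios (÷ 0.6975): C 4.011, H 8.022, Cl 2.006, O 1.000
≈ 4:8:2:1 → C4H8Cl2O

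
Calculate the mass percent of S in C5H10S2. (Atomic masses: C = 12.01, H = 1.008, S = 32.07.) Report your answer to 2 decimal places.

47.77%

Molar mass = 5(12.01) + 10(1.008) + 2(32.07) = 134.270 g/mol
Mass of S per mole = 2 × 32.07 = 64.140 g
% S = 64.140 / 134.270 × 100 = 47.77%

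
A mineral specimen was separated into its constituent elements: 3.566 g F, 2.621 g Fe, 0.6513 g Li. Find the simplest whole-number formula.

F4FeLi2

F: 3.566 g ÷ 19.00 g/mol = 0.1877 mol
Fe: 2.621 g ÷ 55.85 g/mol = 0.04693 mol
Li: 0.6513 g ÷ 6.94 g/mol = 0.09385 mol
Divide by the smallest (0.04693 mol Fe): F 3.999, Fe 1.000, Li 2.000
≈ 4:1:2 → F4FeLi2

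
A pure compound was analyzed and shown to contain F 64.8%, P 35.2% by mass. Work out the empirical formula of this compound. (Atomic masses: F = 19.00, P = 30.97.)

Assume 100 g: 64.8 g F, 35.2 g P.
F: 64.8 g ÷ 19.00 g/mol = 3.411 mol
P: 35.2 g ÷ 30.97 g/mol = 1.137 mol
Smallest is P at 1.137 mol; normalising gives F 3.001, P 1.000
→ F3P

F3P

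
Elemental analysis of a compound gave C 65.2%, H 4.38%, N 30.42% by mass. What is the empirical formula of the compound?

Assume 100 g: 65.2 g C, 4.38 g H, 30.42 g N.
C: 65.2 g ÷ 12.01 g/mol = 5.429 mol
H: 4.38 g ÷ 1.008 g/mol = 4.345 mol
N: 30.42 g ÷ 14.01 g/mol = 2.171 mol
Ratios (÷ 2.171): C 2.500, H 2.001, N 1.000
×2: C 5.00, H 4.00, N 2.00 → C5H4N2

C5H4N2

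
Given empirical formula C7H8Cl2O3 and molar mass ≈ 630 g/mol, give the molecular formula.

Empirical-formula mass = 211.03 g/mol
n = 630 / 211.03 = 2.99 ≈ 3
Molecular formula = (C7H8Cl2O3)3 = C21H24Cl6O9

C21H24Cl6O9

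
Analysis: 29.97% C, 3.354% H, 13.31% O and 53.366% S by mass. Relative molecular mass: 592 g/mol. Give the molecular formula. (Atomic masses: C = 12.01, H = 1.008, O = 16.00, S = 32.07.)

Assume 100 g: 29.97 g C, 3.354 g H, 13.31 g O, 53.366 g S.
C: 29.97 g ÷ 12.01 g/mol = 2.495 mol
H: 3.354 g ÷ 1.008 g/mol = 3.327 mol
O: 13.31 g ÷ 16.00 g/mol = 0.8319 mol
S: 53.366 g ÷ 32.07 g/mol = 1.664 mol
Divide by the smallest (0.8319 mol O): C 3.000, H 4.000, O 1.000, S 2.000
→ C3H4OS2
Empirical-formula mass = 120.20 g/mol
n = 592 / 120.20 = 4.93 ≈ 5
Molecular formula = (C3H4OS2)×5 = C15H20O5S10

C15H20O5S10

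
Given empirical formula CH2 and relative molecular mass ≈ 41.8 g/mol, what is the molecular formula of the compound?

Empirical-formula mass = 14.03 g/mol
n = 41.8 / 14.03 = 2.98 ≈ 3
Molecular formula = (CH2)3 = C3H6

C3H6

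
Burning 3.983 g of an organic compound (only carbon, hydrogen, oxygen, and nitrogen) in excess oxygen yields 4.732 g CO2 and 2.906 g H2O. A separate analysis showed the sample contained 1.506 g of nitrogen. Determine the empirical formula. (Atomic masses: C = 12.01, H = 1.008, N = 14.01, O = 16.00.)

C2H6N2O

mol C = 4.732 / 44.01 = 0.1075; mass C = 0.1075 × 12.01 = 1.291 g
mol H = 2 × (2.906 / 18.02) = 0.3225; mass H = 0.3225 × 1.008 = 0.3251 g
mol N = 1.506 / 14.01 = 0.1075
mass O = 3.983 − (3.122) = 0.8606 g → mol O = 0.05379
Divide by the smallest (0.05379 mol O): C 1.999, H 5.997, N 1.999, O 1.000
→ C2H6N2O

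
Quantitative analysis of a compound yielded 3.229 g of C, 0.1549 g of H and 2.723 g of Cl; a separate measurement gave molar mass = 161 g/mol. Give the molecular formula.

n(C) = 3.229/12.01 = 0.2689, n(H) = 0.1549/1.008 = 0.1537, n(Cl) = 2.723/35.45 = 0.07681
Smallest is Cl at 0.07681 mol; normalising gives C 3.500, H 2.001, Cl 1.000
Multiply by 2: C 7.00, H 4.00, Cl 2.00 → C7H4Cl2
Empirical-formula mass = 159.00 g/mol
n = 161 / 159.00 = 1.01 ≈ 1
Molecular formula = empirical formula = C7H4Cl2

C7H4Cl2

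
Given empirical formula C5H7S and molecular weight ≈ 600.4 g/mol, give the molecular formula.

Empirical-formula mass = 99.18 g/mol
n = 600.4 / 99.18 = 6.05 ≈ 6
Molecular formula = (C5H7S)6 = C30H42S6

C30H42S6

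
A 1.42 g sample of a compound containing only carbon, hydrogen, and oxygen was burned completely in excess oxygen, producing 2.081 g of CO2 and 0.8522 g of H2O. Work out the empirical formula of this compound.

mol C = 2.081 / 44.01 = 0.04728; mass C = 0.04728 × 12.01 = 0.5679 g
mol H = 2 × (0.8522 / 18.02) = 0.09458; mass H = 0.09458 × 1.008 = 0.09534 g
mass O = 1.42 − (0.6632) = 0.7568 g → mol O = 0.04730
Ratios (÷ 0.04728): C 1.000, H 2.000, O 1.000
→ CH2O

CH2O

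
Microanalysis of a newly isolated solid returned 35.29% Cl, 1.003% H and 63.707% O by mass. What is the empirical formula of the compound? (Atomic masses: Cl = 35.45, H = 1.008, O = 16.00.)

ClHO4

Assume 100 g: 35.29 g Cl, 1.003 g H, 63.707 g O.
n(Cl) = 35.29/35.45 = 0.9955, n(H) = 1.003/1.008 = 0.995, n(O) = 63.707/16.00 = 3.982
Ratios (÷ 0.995): Cl 1.000, H 1.000, O 4.002
≈ 1:1:4 → ClHO4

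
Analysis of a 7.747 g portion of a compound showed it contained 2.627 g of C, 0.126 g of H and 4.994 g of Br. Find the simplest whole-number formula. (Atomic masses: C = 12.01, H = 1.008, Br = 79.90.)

C7H4Br2

Moles — C: 2.627 / 12.01 = 0.2187 mol; H: 0.126 / 1.008 = 0.125 mol; Br: 4.994 / 79.90 = 0.0625 mol
Ratios (÷ 0.0625): C 3.500, H 2.000, Br 1.000
Scaling by 2: C 7.00, H 4.00, Br 2.00 → C7H4Br2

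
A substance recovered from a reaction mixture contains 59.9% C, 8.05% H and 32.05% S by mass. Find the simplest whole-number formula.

Assume 100 g: 59.9 g C, 8.05 g H, 32.05 g S.
n(C) = 59.9/12.01 = 4.988, n(H) = 8.05/1.008 = 7.986, n(S) = 32.05/32.07 = 0.9994
Ratios (÷ 0.9994): C 4.991, H 7.991, S 1.000
≈ 5:8:1 → C5H8S

C5H8S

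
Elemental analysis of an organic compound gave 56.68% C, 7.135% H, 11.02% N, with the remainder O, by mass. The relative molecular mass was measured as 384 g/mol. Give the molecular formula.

Assume 100 g: 56.68 g C, 7.135 g H, 11.02 g N, 25.165 g O.
n(C) = 56.68/12.01 = 4.719, n(H) = 7.135/1.008 = 7.078, n(N) = 11.02/14.01 = 0.7866, n(O) = 25.165/16.00 = 1.573
Divide by the smallest (0.7866 mol N): C 6.000, H 8.999, N 1.000, O 2.000
→ C6H9NO2
Empirical-formula mass = 127.14 g/mol
n = 384 / 127.14 = 3.02 ≈ 3
Molecular formula = (C6H9NO2)×3 = C18H27N3O6

C18H27N3O6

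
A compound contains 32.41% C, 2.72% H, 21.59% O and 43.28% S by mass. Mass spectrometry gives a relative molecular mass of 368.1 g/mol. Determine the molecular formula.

C10H10O5S5

Assume 100 g: 32.41 g C, 2.72 g H, 21.59 g O, 43.28 g S.
Moles — C: 32.41 / 12.01 = 2.699 mol; H: 2.72 / 1.008 = 2.698 mol; O: 21.59 / 16.00 = 1.349 mol; S: 43.28 / 32.07 = 1.35 mol
Divide by the smallest (1.349 mol O): C 2.000, H 2.000, O 1.000, S 1.000
Ratio ≈ 2:2:1:1, so the empirical formula is C2H2OS
Empirical-formula mass = 74.11 g/mol
n = 368.1 / 74.11 = 4.97 ≈ 5
Molecular formula = (C2H2OS)×5 = C10H10O5S5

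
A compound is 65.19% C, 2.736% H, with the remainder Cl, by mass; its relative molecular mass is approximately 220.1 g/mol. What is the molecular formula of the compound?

C12H6Cl2

Assume 100 g: 65.19 g C, 2.736 g H, 32.074 g Cl.
n(C) = 65.19/12.01 = 5.428, n(H) = 2.736/1.008 = 2.714, n(Cl) = 32.074/35.45 = 0.9048
Ratios (÷ 0.9048): C 5.999, H 3.000, Cl 1.000
→ C6H3Cl
Empirical-formula mass = 110.53 g/mol
n = 220.1 / 110.53 = 1.99 ≈ 2
Molecular formula = (C6H3Cl)×2 = C12H6Cl2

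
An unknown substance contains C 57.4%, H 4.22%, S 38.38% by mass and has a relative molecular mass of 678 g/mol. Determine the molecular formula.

C32H28S8

Assume 100 g: 57.4 g C, 4.22 g H, 38.38 g S.
Moles — C: 57.4 / 12.01 = 4.779 mol; H: 4.22 / 1.008 = 4.187 mol; S: 38.38 / 32.07 = 1.197 mol
Ratios (÷ 1.197): C 3.994, H 3.498, S 1.000
Multiply by 2: C 7.99, H 7.00, S 2.00 → C8H7S2
Empirical-formula mass = 167.28 g/mol
n = 678 / 167.28 = 4.05 ≈ 4
Molecular formula = (C8H7S2)×4 = C32H28S8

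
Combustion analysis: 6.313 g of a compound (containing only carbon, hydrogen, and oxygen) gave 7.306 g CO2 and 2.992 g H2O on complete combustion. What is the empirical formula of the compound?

C2H4O3

mol C = 7.306 / 44.01 = 0.1660; mass C = 0.1660 × 12.01 = 1.994 g
mol H = 2 × (2.992 / 18.02) = 0.3321; mass H = 0.3321 × 1.008 = 0.3347 g
mass O = 6.313 − (2.328) = 3.985 g → mol O = 0.2490
Ratios (÷ 0.166): C 1.000, H 2.000, O 1.500
Scaling by 2: C 2.00, H 4.00, O 3.00 → C2H4O3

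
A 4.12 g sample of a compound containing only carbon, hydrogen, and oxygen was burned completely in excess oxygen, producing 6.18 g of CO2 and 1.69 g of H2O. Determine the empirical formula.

C3H4O3

mol C = 6.18 / 44.01 = 0.1404; mass C = 0.1404 × 12.01 = 1.686 g
mol H = 2 × (1.69 / 18.02) = 0.1876; mass H = 0.1876 × 1.008 = 0.1891 g
mass O = 4.12 − (1.876) = 2.244 g → mol O = 0.1403
Smallest is O at 0.1403 mol; normalising gives C 1.001, H 1.337, O 1.000
Scaling by 3: C 3.00, H 4.01, O 3.00 → C3H4O3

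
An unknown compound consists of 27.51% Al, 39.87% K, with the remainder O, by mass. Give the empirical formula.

Assume 100 g: 27.51 g Al, 39.87 g K, 32.62 g O.
n(Al) = 27.51/26.98 = 1.02, n(K) = 39.87/39.10 = 1.02, n(O) = 32.62/16.00 = 2.039
Divide by the smallest (1.02 mol Al): Al 1.000, K 1.000, O 1.999
Ratio ≈ 1:1:2, so the empirical formula is AlKO2

AlKO2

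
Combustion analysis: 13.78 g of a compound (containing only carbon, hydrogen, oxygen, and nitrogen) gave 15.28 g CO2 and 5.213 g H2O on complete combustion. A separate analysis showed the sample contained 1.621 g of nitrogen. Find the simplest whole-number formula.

C3H5NO4

mol C = 15.28 / 44.01 = 0.3472; mass C = 0.3472 × 12.01 = 4.170 g
mol H = 2 × (5.213 / 18.02) = 0.5786; mass H = 0.5786 × 1.008 = 0.5832 g
mol N = 1.621 / 14.01 = 0.1157
mass O = 13.78 − (6.374) = 7.406 g → mol O = 0.4629
Smallest is N at 0.1157 mol; normalising gives C 3.001, H 5.001, N 1.000, O 4.001
≈ 3:5:1:4 → C3H5NO4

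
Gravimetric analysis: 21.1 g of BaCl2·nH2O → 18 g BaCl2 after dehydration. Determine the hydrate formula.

Mass of water lost = 21.1 − 18 = 3.1 g → 3.1 / 18.02 = 0.172 mol H2O
Molar mass of BaCl2 = 208.23 g/mol → mol BaCl2 = 18 / 208.23 = 0.08644
n = 0.172 / 0.08644 = 1.99 ≈ 2 → BaCl2·2H2O

BaCl2·2H2O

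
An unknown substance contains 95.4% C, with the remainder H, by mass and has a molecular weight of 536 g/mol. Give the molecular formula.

C42H24

Assume 100 g: 95.4 g C, 4.6 g H.
C: 95.4 g ÷ 12.01 g/mol = 7.943 mol
H: 4.6 g ÷ 1.008 g/mol = 4.563 mol
Divide by the smallest (4.563 mol H): C 1.741, H 1.000
×4: C 6.96, H 4.00 → C7H4
Empirical-formula mass = 88.10 g/mol
n = 536 / 88.10 = 6.08 ≈ 6
Molecular formula = (C7H4)×6 = C42H24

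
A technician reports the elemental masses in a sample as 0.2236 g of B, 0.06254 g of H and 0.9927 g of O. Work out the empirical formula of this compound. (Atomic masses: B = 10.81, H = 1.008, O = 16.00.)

Moles — B: 0.2236 / 10.81 = 0.02068 mol; H: 0.06254 / 1.008 = 0.06204 mol; O: 0.9927 / 16.00 = 0.06204 mol
Smallest is B at 0.02068 mol; normalising gives B 1.000, H 3.000, O 3.000
Ratio ≈ 1:3:3, so the empirical formula is BH3O3

BH3O3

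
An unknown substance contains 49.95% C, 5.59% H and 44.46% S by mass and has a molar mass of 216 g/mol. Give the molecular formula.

Assume 100 g: 49.95 g C, 5.59 g H, 44.46 g S.
Moles — C: 49.95 / 12.01 = 4.159 mol; H: 5.59 / 1.008 = 5.546 mol; S: 44.46 / 32.07 = 1.386 mol
Divide by the smallest (1.386 mol S): C 3.000, H 4.000, S 1.000
→ C3H4S
Empirical-formula mass = 72.13 g/mol
n = 216 / 72.13 = 2.99 ≈ 3
Molecular formula = (C3H4S)×3 = C9H12S3

C9H12S3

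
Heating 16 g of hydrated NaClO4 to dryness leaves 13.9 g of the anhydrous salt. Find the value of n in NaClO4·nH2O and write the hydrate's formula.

Mass of water lost = 16 − 13.9 = 2.1 g → 2.1 / 18.02 = 0.1165 mol H2O
Molar mass of NaClO4 = 122.44 g/mol → mol NaClO4 = 13.9 / 122.44 = 0.1135
n = 0.1165 / 0.1135 = 1.03 ≈ 1 → NaClO4·H2O

NaClO4·H2O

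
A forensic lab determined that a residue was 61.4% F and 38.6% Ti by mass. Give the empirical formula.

Assume 100 g: 61.4 g F, 38.6 g Ti.
F: 61.4 g ÷ 19.00 g/mol = 3.232 mol
Ti: 38.6 g ÷ 47.87 g/mol = 0.8064 mol
Ratios (÷ 0.8064): F 4.008, Ti 1.000
→ F4Ti

F4Ti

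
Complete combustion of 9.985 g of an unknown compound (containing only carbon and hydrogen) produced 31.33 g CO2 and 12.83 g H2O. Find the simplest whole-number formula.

mol C = 31.33 / 44.01 = 0.7119; mass C = 0.7119 × 12.01 = 8.550 g
mol H = 2 × (12.83 / 18.02) = 1.424; mass H = 1.424 × 1.008 = 1.435 g
Smallest is C at 0.7119 mol; normalising gives C 1.000, H 2.000
→ CH2

CH2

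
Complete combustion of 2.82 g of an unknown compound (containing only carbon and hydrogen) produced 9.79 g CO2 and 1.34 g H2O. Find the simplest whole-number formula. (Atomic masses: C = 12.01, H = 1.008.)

C3H2

mol C = 9.79 / 44.01 = 0.2224; mass C = 0.2224 × 12.01 = 2.672 g
mol H = 2 × (1.34 / 18.02) = 0.1487; mass H = 0.1487 × 1.008 = 0.1499 g
Smallest is H at 0.1487 mol; normalising gives C 1.496, H 1.000
Scaling by 2: C 2.99, H 2.00 → C3H2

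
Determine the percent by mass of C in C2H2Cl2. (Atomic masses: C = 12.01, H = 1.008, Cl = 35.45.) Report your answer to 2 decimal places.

24.78%

Molar mass = 2(12.01) + 2(1.008) + 2(35.45) = 96.936 g/mol
Mass of C per mole = 2 × 12.01 = 24.020 g
% C = 24.020 / 96.936 × 100 = 24.78%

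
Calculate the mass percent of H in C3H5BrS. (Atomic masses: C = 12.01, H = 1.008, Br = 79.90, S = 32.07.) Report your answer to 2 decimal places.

Molar mass = 3(12.01) + 5(1.008) + 1(79.90) + 1(32.07) = 153.040 g/mol
Mass of H per mole = 5 × 1.008 = 5.040 g
% H = 5.040 / 153.040 × 100 = 3.29%

3.29%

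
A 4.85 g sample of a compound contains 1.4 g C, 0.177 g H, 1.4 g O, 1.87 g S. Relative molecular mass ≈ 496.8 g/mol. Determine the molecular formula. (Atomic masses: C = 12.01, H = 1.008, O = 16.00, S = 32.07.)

n(C) = 1.4/12.01 = 0.1166, n(H) = 0.177/1.008 = 0.1756, n(O) = 1.4/16.00 = 0.0875, n(S) = 1.87/32.07 = 0.05831
Divide by the smallest (0.05831 mol S): C 1.999, H 3.011, O 1.501, S 1.000
Scaling by 2: C 4.00, H 6.02, O 3.00, S 2.00 → C4H6O3S2
Empirical-formula mass = 166.23 g/mol
n = 496.8 / 166.23 = 2.99 ≈ 3
Molecular formula = (C4H6O3S2)×3 = C12H18O9S6

C12H18O9S6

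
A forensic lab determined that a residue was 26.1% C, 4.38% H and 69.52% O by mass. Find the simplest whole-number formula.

CH2O2

Assume 100 g: 26.1 g C, 4.38 g H, 69.52 g O.
C: 26.1 g ÷ 12.01 g/mol = 2.173 mol
H: 4.38 g ÷ 1.008 g/mol = 4.345 mol
O: 69.52 g ÷ 16.00 g/mol = 4.345 mol
Ratios (÷ 2.173): C 1.000, H 1.999, O 1.999
Ratio ≈ 1:2:2, so the empirical formula is CH2O2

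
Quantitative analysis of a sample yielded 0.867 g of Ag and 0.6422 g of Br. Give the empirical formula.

Moles — Ag: 0.867 / 107.87 = 0.008037 mol; Br: 0.6422 / 79.90 = 0.008038 mol
Divide by the smallest (0.008037 mol Ag): Ag 1.000, Br 1.000
≈ 1:1 → AgBr

AgBr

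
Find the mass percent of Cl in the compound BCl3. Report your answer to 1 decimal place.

90.8%

Molar mass = 1(10.81) + 3(35.45) = 117.160 g/mol
Mass of Cl per mole = 3 × 35.45 = 106.350 g
% Cl = 106.350 / 117.160 × 100 = 90.8%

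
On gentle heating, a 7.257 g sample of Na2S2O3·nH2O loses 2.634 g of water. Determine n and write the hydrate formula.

Na2S2O3·5H2O

Mass of anhydrous Na2S2O3 = 7.257 − 2.634 = 4.623 g
mol H2O = 2.634 / 18.02 = 0.1462
Molar mass of Na2S2O3 = 158.12 g/mol → mol Na2S2O3 = 4.623 / 158.12 = 0.02924
n = 0.1462 / 0.02924 = 5.00 ≈ 5 → Na2S2O3·5H2O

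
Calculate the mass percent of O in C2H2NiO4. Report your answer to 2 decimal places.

43.03%

Molar mass = 2(12.01) + 2(1.008) + 1(58.69) + 4(16.00) = 148.726 g/mol
Mass of O per mole = 4 × 16.00 = 64.000 g
% O = 64.000 / 148.726 × 100 = 43.03%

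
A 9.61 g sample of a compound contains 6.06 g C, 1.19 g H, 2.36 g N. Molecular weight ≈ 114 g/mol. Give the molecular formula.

C6H14N2

C: 6.06 g ÷ 12.01 g/mol = 0.5046 mol
H: 1.19 g ÷ 1.008 g/mol = 1.181 mol
N: 2.36 g ÷ 14.01 g/mol = 0.1685 mol
Ratios (÷ 0.1685): C 2.995, H 7.008, N 1.000
Ratio ≈ 3:7:1, so the empirical formula is C3H7N
Empirical-formula mass = 57.10 g/mol
n = 114 / 57.10 = 2.00 ≈ 2
Molecular formula = (C3H7N)×2 = C6H14N2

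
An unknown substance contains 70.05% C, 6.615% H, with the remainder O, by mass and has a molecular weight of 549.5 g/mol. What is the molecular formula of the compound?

Assume 100 g: 70.05 g C, 6.615 g H, 23.335 g O.
Moles — C: 70.05 / 12.01 = 5.833 mol; H: 6.615 / 1.008 = 6.562 mol; O: 23.335 / 16.00 = 1.458 mol
Divide by the smallest (1.458 mol O): C 3.999, H 4.500, O 1.000
Multiply by 2: C 8.00, H 9.00, O 2.00 → C8H9O2
Empirical-formula mass = 137.15 g/mol
n = 549.5 / 137.15 = 4.01 ≈ 4
Molecular formula = (C8H9O2)×4 = C32H36O8

C32H36O8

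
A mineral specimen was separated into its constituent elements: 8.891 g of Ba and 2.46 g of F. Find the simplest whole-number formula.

BaF2

Ba: 8.891 g ÷ 137.33 g/mol = 0.06474 mol
F: 2.46 g ÷ 19.00 g/mol = 0.1295 mol
Divide by the smallest (0.06474 mol Ba): Ba 1.000, F 2.000
≈ 1:2 → BaF2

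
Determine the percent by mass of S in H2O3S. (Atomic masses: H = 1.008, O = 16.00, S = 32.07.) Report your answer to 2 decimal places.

39.07%

Molar mass = 2(1.008) + 3(16.00) + 1(32.07) = 82.086 g/mol
Mass of S per mole = 1 × 32.07 = 32.070 g
% S = 32.070 / 82.086 × 100 = 39.07%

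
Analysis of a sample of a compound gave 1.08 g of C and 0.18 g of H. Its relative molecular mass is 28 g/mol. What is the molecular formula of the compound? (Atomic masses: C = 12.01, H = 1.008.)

C: 1.08 g ÷ 12.01 g/mol = 0.08993 mol
H: 0.18 g ÷ 1.008 g/mol = 0.1786 mol
Divide by the smallest (0.08993 mol C): C 1.000, H 1.986
→ CH2
Empirical-formula mass = 14.03 g/mol
n = 28 / 14.03 = 2.00 ≈ 2
Molecular formula = (CH2)×2 = C2H4

C2H4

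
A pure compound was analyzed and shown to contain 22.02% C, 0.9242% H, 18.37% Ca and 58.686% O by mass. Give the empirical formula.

Assume 100 g: 22.02 g C, 0.9242 g H, 18.37 g Ca, 58.686 g O.
C: 22.02 g ÷ 12.01 g/mol = 1.833 mol
H: 0.9242 g ÷ 1.008 g/mol = 0.9169 mol
Ca: 18.37 g ÷ 40.08 g/mol = 0.4583 mol
O: 58.686 g ÷ 16.00 g/mol = 3.668 mol
Smallest is Ca at 0.4583 mol; normalising gives C 4.000, H 2.000, Ca 1.000, O 8.003
≈ 4:2:1:8 → C4H2CaO8

C4H2CaO8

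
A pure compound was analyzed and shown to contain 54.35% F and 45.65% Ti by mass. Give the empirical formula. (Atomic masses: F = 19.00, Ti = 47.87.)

Assume 100 g: 54.35 g F, 45.65 g Ti.
F: 54.35 g ÷ 19.00 g/mol = 2.861 mol
Ti: 45.65 g ÷ 47.87 g/mol = 0.9536 mol
Ratios (÷ 0.9536): F 3.000, Ti 1.000
≈ 3:1 → F3Ti

F3Ti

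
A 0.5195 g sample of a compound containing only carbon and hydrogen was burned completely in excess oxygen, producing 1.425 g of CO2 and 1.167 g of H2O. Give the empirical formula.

mol C = 1.425 / 44.01 = 0.03238; mass C = 0.03238 × 12.01 = 0.3889 g
mol H = 2 × (1.167 / 18.02) = 0.1295; mass H = 0.1295 × 1.008 = 0.1306 g
Divide by the smallest (0.03238 mol C): C 1.000, H 4.000
≈ 1:4 → CH4

CH4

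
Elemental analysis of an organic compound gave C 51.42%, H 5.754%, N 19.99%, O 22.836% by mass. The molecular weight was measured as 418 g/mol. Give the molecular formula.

Assume 100 g: 51.42 g C, 5.754 g H, 19.99 g N, 22.836 g O.
Moles — C: 51.42 / 12.01 = 4.281 mol; H: 5.754 / 1.008 = 5.708 mol; N: 19.99 / 14.01 = 1.427 mol; O: 22.836 / 16.00 = 1.427 mol
Ratios (÷ 1.427): C 3.001, H 4.001, N 1.000, O 1.000
≈ 3:4:1:1 → C3H4NO
Empirical-formula mass = 70.07 g/mol
n = 418 / 70.07 = 5.97 ≈ 6
Molecular formula = (C3H4NO)×6 = C18H24N6O6

C18H24N6O6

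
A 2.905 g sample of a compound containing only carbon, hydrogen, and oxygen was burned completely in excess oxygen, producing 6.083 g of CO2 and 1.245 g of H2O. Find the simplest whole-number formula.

mol C = 6.083 / 44.01 = 0.1382; mass C = 0.1382 × 12.01 = 1.660 g
mol H = 2 × (1.245 / 18.02) = 0.1382; mass H = 0.1382 × 1.008 = 0.1393 g
mass O = 2.905 − (1.799) = 1.106 g → mol O = 0.06911
Divide by the smallest (0.06911 mol O): C 2.000, H 2.000, O 1.000
Ratio ≈ 2:2:1, so the empirical formula is C2H2O

C2H2O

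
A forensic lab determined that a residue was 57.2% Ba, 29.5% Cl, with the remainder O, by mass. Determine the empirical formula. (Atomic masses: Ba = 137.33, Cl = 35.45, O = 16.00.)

Assume 100 g: 57.2 g Ba, 29.5 g Cl, 13.3 g O.
Ba: 57.2 g ÷ 137.33 g/mol = 0.4165 mol
Cl: 29.5 g ÷ 35.45 g/mol = 0.8322 mol
O: 13.3 g ÷ 16.00 g/mol = 0.8313 mol
Ratios (÷ 0.4165): Ba 1.000, Cl 1.998, O 1.996
Ratio ≈ 1:2:2, so the empirical formula is BaCl2O2

BaCl2O2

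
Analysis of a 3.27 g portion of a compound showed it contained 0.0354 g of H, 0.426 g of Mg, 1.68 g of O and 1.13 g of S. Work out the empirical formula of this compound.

n(H) = 0.0354/1.008 = 0.03512, n(Mg) = 0.426/24.31 = 0.01752, n(O) = 1.68/16.00 = 0.105, n(S) = 1.13/32.07 = 0.03524
Ratios (÷ 0.01752): H 2.004, Mg 1.000, O 5.992, S 2.011
Ratio ≈ 2:1:6:2, so the empirical formula is H2MgO6S2

H2MgO6S2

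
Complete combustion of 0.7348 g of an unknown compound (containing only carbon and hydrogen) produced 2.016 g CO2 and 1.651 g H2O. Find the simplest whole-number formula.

mol C = 2.016 / 44.01 = 0.04581; mass C = 0.04581 × 12.01 = 0.5502 g
mol H = 2 × (1.651 / 18.02) = 0.1832; mass H = 0.1832 × 1.008 = 0.1847 g
Divide by the smallest (0.04581 mol C): C 1.000, H 4.000
Ratio ≈ 1:4, so the empirical formula is CH4

CH4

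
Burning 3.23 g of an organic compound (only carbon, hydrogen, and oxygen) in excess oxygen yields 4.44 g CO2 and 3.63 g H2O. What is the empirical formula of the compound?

CH4O

mol C = 4.44 / 44.01 = 0.1009; mass C = 0.1009 × 12.01 = 1.212 g
mol H = 2 × (3.63 / 18.02) = 0.4029; mass H = 0.4029 × 1.008 = 0.4061 g
mass O = 3.23 − (1.618) = 1.612 g → mol O = 0.1008
Divide by the smallest (0.1008 mol O): C 1.001, H 3.998, O 1.000
Ratio ≈ 1:4:1, so the empirical formula is CH4O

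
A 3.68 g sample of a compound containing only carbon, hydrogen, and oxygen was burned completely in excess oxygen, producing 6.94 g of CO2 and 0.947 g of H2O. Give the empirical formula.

C3H2O2

mol C = 6.94 / 44.01 = 0.1577; mass C = 0.1577 × 12.01 = 1.894 g
mol H = 2 × (0.947 / 18.02) = 0.1051; mass H = 0.1051 × 1.008 = 0.1059 g
mass O = 3.68 − (2.000) = 1.680 g → mol O = 0.1050
Smallest is O at 0.105 mol; normalising gives C 1.502, H 1.001, O 1.000
Multiply by 2: C 3.00, H 2.00, O 2.00 → C3H2O2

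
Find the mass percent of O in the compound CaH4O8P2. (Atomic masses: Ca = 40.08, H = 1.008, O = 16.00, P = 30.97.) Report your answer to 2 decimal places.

Molar mass = 1(40.08) + 4(1.008) + 8(16.00) + 2(30.97) = 234.052 g/mol
Mass of O per mole = 8 × 16.00 = 128.000 g
% O = 128.000 / 234.052 × 100 = 54.69%

54.69%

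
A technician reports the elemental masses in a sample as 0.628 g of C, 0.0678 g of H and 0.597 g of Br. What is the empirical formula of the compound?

n(C) = 0.628/12.01 = 0.05229, n(H) = 0.0678/1.008 = 0.06726, n(Br) = 0.597/79.90 = 0.007472
Ratios (÷ 0.007472): C 6.998, H 9.002, Br 1.000
→ C7H9Br

C7H9Br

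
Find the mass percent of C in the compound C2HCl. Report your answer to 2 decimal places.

39.72%

Molar mass = 2(12.01) + 1(1.008) + 1(35.45) = 60.478 g/mol
Mass of C per mole = 2 × 12.01 = 24.020 g
% C = 24.020 / 60.478 × 100 = 39.72%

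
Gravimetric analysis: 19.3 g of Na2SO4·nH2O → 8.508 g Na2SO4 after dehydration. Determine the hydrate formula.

Na2SO4·10H2O

Mass of water lost = 19.3 − 8.508 = 10.79 g → 10.79 / 18.02 = 0.5989 mol H2O
Molar mass of Na2SO4 = 142.05 g/mol → mol Na2SO4 = 8.508 / 142.05 = 0.05989
n = 0.5989 / 0.05989 = 10.00 ≈ 10 → Na2SO4·10H2O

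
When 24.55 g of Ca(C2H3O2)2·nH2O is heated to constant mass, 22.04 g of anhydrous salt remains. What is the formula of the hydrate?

Ca(C2H3O2)2·H2O

Mass of water lost = 24.55 − 22.04 = 2.51 g → 2.51 / 18.02 = 0.1393 mol H2O
Molar mass of Ca(C2H3O2)2 = 158.17 g/mol → mol Ca(C2H3O2)2 = 22.04 / 158.17 = 0.1393
n = 0.1393 / 0.1393 = 1.00 ≈ 1 → Ca(C2H3O2)2·H2O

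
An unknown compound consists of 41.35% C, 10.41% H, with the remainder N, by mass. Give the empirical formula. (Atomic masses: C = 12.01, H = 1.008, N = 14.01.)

Assume 100 g: 41.35 g C, 10.41 g H, 48.24 g N.
n(C) = 41.35/12.01 = 3.443, n(H) = 10.41/1.008 = 10.33, n(N) = 48.24/14.01 = 3.443
Smallest is C at 3.443 mol; normalising gives C 1.000, H 3.000, N 1.000
≈ 1:3:1 → CH3N

CH3N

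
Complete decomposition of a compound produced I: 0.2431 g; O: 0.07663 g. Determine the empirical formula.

n(I) = 0.2431/126.90 = 0.001916, n(O) = 0.07663/16.00 = 0.004789
Smallest is I at 0.001916 mol; normalising gives I 1.000, O 2.500
Multiply by 2: I 2.00, O 5.00 → I2O5

I2O5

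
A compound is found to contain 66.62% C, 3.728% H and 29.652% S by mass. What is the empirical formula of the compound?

C6H4S

Assume 100 g: 66.62 g C, 3.728 g H, 29.652 g S.
Moles — C: 66.62 / 12.01 = 5.547 mol; H: 3.728 / 1.008 = 3.698 mol; S: 29.652 / 32.07 = 0.9246 mol
Divide by the smallest (0.9246 mol S): C 5.999, H 4.000, S 1.000
→ C6H4S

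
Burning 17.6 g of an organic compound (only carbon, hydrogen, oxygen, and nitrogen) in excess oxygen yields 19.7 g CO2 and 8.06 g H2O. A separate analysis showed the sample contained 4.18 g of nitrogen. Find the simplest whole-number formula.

C3H6N2O3

mol C = 19.7 / 44.01 = 0.4476; mass C = 0.4476 × 12.01 = 5.376 g
mol H = 2 × (8.06 / 18.02) = 0.8946; mass H = 0.8946 × 1.008 = 0.9017 g
mol N = 4.18 / 14.01 = 0.2984
mass O = 17.6 − (10.46) = 7.142 g → mol O = 0.4464
Divide by the smallest (0.2984 mol N): C 1.500, H 2.998, N 1.000, O 1.496
Multiply by 2: C 3.00, H 6.00, N 2.00, O 2.99 → C3H6N2O3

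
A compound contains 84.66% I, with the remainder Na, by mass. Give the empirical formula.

INa

Assume 100 g: 84.66 g I, 15.34 g Na.
n(I) = 84.66/126.90 = 0.6671, n(Na) = 15.34/22.99 = 0.6672
Smallest is I at 0.6671 mol; normalising gives I 1.000, Na 1.000
≈ 1:1 → INa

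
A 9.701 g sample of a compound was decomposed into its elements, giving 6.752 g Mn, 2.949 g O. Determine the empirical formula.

Mn2O3

Moles — Mn: 6.752 / 54.94 = 0.1229 mol; O: 2.949 / 16.00 = 0.1843 mol
Divide by the smallest (0.1229 mol Mn): Mn 1.000, O 1.500
Multiply by 2: Mn 2.00, O 3.00 → Mn2O3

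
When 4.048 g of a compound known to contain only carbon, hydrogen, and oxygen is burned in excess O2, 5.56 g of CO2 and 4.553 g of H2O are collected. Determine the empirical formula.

CH4O

mol C = 5.56 / 44.01 = 0.1263; mass C = 0.1263 × 12.01 = 1.517 g
mol H = 2 × (4.553 / 18.02) = 0.5053; mass H = 0.5053 × 1.008 = 0.5094 g
mass O = 4.048 − (2.027) = 2.021 g → mol O = 0.1263
Smallest is O at 0.1263 mol; normalising gives C 1.000, H 4.000, O 1.000
Ratio ≈ 1:4:1, so the empirical formula is CH4O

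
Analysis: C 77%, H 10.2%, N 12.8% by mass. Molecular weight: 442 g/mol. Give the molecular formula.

Assume 100 g: 77 g C, 10.2 g H, 12.8 g N.
Moles — C: 77 / 12.01 = 6.411 mol; H: 10.2 / 1.008 = 10.12 mol; N: 12.8 / 14.01 = 0.9136 mol
Ratios (÷ 0.9136): C 7.017, H 11.076, N 1.000
Ratio ≈ 7:11:1, so the empirical formula is C7H11N
Empirical-formula mass = 109.17 g/mol
n = 442 / 109.17 = 4.05 ≈ 4
Molecular formula = (C7H11N)×4 = C28H44N4

C28H44N4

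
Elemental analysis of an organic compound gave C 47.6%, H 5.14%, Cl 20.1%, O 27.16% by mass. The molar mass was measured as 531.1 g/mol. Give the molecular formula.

C21H27Cl3O9

Assume 100 g: 47.6 g C, 5.14 g H, 20.1 g Cl, 27.16 g O.
C: 47.6 g ÷ 12.01 g/mol = 3.963 mol
H: 5.14 g ÷ 1.008 g/mol = 5.099 mol
Cl: 20.1 g ÷ 35.45 g/mol = 0.567 mol
O: 27.16 g ÷ 16.00 g/mol = 1.698 mol
Divide by the smallest (0.567 mol Cl): C 6.990, H 8.993, Cl 1.000, O 2.994
≈ 7:9:1:3 → C7H9ClO3
Empirical-formula mass = 176.59 g/mol
n = 531.1 / 176.59 = 3.01 ≈ 3
Molecular formula = (C7H9ClO3)×3 = C21H27Cl3O9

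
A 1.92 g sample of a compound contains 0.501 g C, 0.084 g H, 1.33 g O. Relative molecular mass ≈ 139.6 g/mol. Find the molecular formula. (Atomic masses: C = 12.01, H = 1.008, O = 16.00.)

C3H6O6

Moles — C: 0.501 / 12.01 = 0.04172 mol; H: 0.084 / 1.008 = 0.08333 mol; O: 1.33 / 16.00 = 0.08313 mol
Smallest is C at 0.04172 mol; normalising gives C 1.000, H 1.998, O 1.993
Ratio ≈ 1:2:2, so the empirical formula is CH2O2
Empirical-formula mass = 46.03 g/mol
n = 139.6 / 46.03 = 3.03 ≈ 3
Molecular formula = (CH2O2)×3 = C3H6O6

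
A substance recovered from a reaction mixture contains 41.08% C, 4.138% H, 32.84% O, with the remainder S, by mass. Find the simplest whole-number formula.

C5H6O3S

Assume 100 g: 41.08 g C, 4.138 g H, 32.84 g O, 21.942 g S.
C: 41.08 g ÷ 12.01 g/mol = 3.42 mol
H: 4.138 g ÷ 1.008 g/mol = 4.105 mol
O: 32.84 g ÷ 16.00 g/mol = 2.053 mol
S: 21.942 g ÷ 32.07 g/mol = 0.6842 mol
Smallest is S at 0.6842 mol; normalising gives C 4.999, H 6.000, O 3.000, S 1.000
Ratio ≈ 5:6:3:1, so the empirical formula is C5H6O3S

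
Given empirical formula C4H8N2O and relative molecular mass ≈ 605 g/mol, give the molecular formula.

C24H48N12O6

Empirical-formula mass = 100.12 g/mol
n = 605 / 100.12 = 6.04 ≈ 6
Molecular formula = (C4H8N2O)6 = C24H48N12O6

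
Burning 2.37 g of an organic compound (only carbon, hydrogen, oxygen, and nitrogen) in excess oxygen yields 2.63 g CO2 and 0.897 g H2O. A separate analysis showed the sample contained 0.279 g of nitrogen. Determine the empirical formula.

C3H5NO4

mol C = 2.63 / 44.01 = 0.05976; mass C = 0.05976 × 12.01 = 0.7177 g
mol H = 2 × (0.897 / 18.02) = 0.09956; mass H = 0.09956 × 1.008 = 0.1004 g
mol N = 0.279 / 14.01 = 0.01991
mass O = 2.37 − (1.097) = 1.273 g → mol O = 0.07956
Ratios (÷ 0.01991): C 3.001, H 4.999, N 1.000, O 3.995
→ C3H5NO4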